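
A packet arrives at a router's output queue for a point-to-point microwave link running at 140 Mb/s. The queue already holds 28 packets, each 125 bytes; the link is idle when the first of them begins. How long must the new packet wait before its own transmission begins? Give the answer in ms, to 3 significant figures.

0.200 ms

Each queued packet: L/R = 1000/140000000 = 0.00714286 ms.
28 queued → 0.2 ms.
Queuing delay = 0.200 ms.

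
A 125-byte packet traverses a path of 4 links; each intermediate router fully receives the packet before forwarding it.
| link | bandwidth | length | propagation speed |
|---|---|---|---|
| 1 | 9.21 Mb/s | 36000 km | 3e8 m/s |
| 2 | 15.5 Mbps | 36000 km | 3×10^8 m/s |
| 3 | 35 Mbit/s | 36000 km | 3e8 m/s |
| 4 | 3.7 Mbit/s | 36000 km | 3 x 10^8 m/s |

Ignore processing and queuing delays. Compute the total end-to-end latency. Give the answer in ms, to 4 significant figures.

480.5 ms

L = 125 × 8 = 1000 bits.
Transmission delays (L/R per hop): 0.108578, 0.0645161, 0.0285714, 0.27027 ms; sum = 0.471935 ms.
Propagation delays (d/s per hop): 120, 120, 120, 120 ms; sum = 480 ms.
End-to-end = 480.5 ms.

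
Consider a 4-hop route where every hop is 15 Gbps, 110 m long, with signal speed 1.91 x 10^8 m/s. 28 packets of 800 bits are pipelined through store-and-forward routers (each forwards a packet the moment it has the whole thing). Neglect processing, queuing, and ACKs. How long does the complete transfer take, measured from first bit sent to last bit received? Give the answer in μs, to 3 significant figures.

Per-hop transmission t_tx = L/R = 800/15000000000 = 0.0533333 μs.
Per-hop propagation t_prop = 110/191000000 = 0.575916 μs.
Pipeline fill: first packet needs 4·t_tx to clear all hops; remaining 27 packets each add one t_tx.
Total = (4+28-1)·t_tx + 4·t_prop = 31·0.0533333 + 4·0.575916 = 3.96 μs.

3.96 μs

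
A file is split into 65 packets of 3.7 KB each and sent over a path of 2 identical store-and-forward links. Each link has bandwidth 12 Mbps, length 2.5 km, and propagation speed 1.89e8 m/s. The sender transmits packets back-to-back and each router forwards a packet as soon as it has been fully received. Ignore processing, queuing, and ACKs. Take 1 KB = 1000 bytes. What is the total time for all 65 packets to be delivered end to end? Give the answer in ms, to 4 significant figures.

Per-hop transmission t_tx = L/R = 29600/12000000 = 2.46667 ms.
Per-hop propagation t_prop = 2500/189000000 = 0.0132275 ms.
Pipeline fill: first packet needs 2·t_tx to clear all hops; remaining 64 packets each add one t_tx.
Total = (2+65-1)·t_tx + 2·t_prop = 66·2.46667 + 2·0.0132275 = 162.8 ms.

162.8 ms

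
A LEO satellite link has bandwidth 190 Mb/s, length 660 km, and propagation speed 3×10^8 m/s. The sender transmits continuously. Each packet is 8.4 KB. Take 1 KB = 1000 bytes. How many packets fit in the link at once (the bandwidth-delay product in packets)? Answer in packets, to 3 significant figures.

6.22 packets

Propagation delay = 660000 / 300000000 = 0.0022 s.
BDP = R × t_prop = 190000000 × 0.0022 = 418000 bits.
In packets of 67200 bits: 6.22 packets.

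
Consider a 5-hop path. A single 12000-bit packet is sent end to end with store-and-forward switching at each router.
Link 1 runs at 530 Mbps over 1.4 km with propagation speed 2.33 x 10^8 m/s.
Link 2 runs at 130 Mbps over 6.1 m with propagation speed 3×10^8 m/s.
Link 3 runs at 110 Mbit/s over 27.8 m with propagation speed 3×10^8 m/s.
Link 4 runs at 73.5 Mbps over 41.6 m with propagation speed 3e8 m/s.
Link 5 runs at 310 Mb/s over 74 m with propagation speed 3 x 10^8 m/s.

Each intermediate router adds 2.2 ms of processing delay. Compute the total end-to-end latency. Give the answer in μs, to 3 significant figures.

9230 μs

Transmission delays (L/R per hop): 22.6415, 92.3077, 109.091, 163.265, 38.7097 μs; sum = 426.015 μs.
Propagation delays (d/s per hop): 6.00858, 0.0203333, 0.0926667, 0.138667, 0.246667 μs; sum = 6.50692 μs.
Processing at 4 router(s): 4 × 2.2 ms = 8800 μs.
End-to-end = 9230 μs.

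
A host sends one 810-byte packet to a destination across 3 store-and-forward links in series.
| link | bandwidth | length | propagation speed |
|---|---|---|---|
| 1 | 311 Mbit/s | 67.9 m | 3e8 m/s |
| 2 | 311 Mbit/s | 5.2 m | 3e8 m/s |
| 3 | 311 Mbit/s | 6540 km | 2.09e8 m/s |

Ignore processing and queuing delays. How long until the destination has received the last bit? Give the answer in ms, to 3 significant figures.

31.4 ms

L = 810 × 8 = 6480 bits.
Transmission delay per hop = L/R = 6480/311000000 = 0.020836 ms; 3 hops → 0.062508 ms.
Propagation delays (d/s per hop): 0.000226333, 1.73333e-05, 31.2919 ms; sum = 31.2921 ms.
End-to-end = 31.4 ms.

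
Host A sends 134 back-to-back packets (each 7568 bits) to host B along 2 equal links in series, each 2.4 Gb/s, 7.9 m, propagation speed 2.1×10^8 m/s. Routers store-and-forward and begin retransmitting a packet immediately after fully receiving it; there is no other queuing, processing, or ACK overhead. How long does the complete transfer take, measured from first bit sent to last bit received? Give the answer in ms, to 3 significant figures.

0.426 ms

Per-hop transmission t_tx = L/R = 7568/2400000000 = 0.00315333 ms.
Per-hop propagation t_prop = 7.9/210000000 = 3.7619e-05 ms.
Pipeline fill: first packet needs 2·t_tx to clear all hops; remaining 133 packets each add one t_tx.
Total = (2+134-1)·t_tx + 2·t_prop = 135·0.00315333 + 2·3.7619e-05 = 0.426 ms.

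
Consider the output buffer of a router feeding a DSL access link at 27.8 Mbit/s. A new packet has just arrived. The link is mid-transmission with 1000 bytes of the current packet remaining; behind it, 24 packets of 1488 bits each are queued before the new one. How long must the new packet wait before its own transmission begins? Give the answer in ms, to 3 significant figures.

Each queued packet: L/R = 1488/27800000 = 0.0535252 ms.
24 queued → 1.2846 ms.
Plus remaining 8000 bits of current packet: 0.28777 ms.
Queuing delay = 1.57 ms.

1.57 ms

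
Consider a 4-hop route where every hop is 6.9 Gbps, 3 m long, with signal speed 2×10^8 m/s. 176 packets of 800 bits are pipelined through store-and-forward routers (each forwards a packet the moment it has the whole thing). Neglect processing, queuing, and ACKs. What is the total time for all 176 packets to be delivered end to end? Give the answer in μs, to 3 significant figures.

20.8 μs

Per-hop transmission t_tx = L/R = 800/6900000000 = 0.115942 μs.
Per-hop propagation t_prop = 3/200000000 = 0.015 μs.
Pipeline fill: first packet needs 4·t_tx to clear all hops; remaining 175 packets each add one t_tx.
Total = (4+176-1)·t_tx + 4·t_prop = 179·0.115942 + 4·0.015 = 20.8 μs.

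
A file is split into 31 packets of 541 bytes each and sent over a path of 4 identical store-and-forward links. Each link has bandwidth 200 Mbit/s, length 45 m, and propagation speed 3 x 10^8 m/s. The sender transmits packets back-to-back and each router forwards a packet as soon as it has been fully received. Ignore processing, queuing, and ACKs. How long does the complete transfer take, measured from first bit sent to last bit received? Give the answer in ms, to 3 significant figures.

0.736 ms

Per-hop transmission t_tx = L/R = 4328/200000000 = 0.02164 ms.
Per-hop propagation t_prop = 45/300000000 = 0.00015 ms.
Pipeline fill: first packet needs 4·t_tx to clear all hops; remaining 30 packets each add one t_tx.
Total = (4+31-1)·t_tx + 4·t_prop = 34·0.02164 + 4·0.00015 = 0.736 ms.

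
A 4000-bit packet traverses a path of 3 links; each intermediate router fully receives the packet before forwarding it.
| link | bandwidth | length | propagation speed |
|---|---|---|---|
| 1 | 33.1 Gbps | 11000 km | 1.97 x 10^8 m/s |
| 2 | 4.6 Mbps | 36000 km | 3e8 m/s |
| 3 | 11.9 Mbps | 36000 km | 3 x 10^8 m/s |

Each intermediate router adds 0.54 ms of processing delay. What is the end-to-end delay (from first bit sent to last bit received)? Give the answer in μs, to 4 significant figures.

Transmission delays (L/R per hop): 0.120846, 869.565, 336.134 μs; sum = 1205.82 μs.
Propagation delays (d/s per hop): 55837.6, 120000, 120000 μs; sum = 295838 μs.
Processing at 2 router(s): 2 × 0.54 ms = 1080 μs.
End-to-end = 298100 μs.

298100 μs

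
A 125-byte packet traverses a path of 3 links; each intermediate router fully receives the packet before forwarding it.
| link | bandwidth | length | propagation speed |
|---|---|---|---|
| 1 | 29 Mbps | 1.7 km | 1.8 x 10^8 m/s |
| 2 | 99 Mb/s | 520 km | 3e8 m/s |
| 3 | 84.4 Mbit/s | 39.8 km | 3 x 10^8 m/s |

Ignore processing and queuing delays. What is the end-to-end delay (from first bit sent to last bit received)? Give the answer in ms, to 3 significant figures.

L = 125 × 8 = 1000 bits.
Transmission delays (L/R per hop): 0.0344828, 0.010101, 0.0118483 ms; sum = 0.0564321 ms.
Propagation delays (d/s per hop): 0.00944444, 1.73333, 0.132667 ms; sum = 1.87544 ms.
End-to-end = 1.93 ms.

1.93 ms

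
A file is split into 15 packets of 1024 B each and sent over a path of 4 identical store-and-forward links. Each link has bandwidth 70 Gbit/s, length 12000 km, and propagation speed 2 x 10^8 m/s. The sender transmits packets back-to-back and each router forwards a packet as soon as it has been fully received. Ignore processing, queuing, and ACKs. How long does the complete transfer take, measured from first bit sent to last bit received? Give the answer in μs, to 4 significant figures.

240000 μs

Per-hop transmission t_tx = L/R = 8192/70000000000 = 0.117029 μs.
Per-hop propagation t_prop = 12000000/200000000 = 60000 μs.
Pipeline fill: first packet needs 4·t_tx to clear all hops; remaining 14 packets each add one t_tx.
Total = (4+15-1)·t_tx + 4·t_prop = 18·0.117029 + 4·60000 = 240000 μs.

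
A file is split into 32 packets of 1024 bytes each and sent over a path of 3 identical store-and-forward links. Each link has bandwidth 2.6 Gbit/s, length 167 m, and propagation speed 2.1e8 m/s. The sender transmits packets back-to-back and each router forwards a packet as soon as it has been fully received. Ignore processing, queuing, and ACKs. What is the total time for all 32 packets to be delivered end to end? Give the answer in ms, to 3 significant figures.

0.110 ms

Per-hop transmission t_tx = L/R = 8192/2600000000 = 0.00315077 ms.
Per-hop propagation t_prop = 167/210000000 = 0.000795238 ms.
Pipeline fill: first packet needs 3·t_tx to clear all hops; remaining 31 packets each add one t_tx.
Total = (3+32-1)·t_tx + 3·t_prop = 34·0.00315077 + 3·0.000795238 = 0.110 ms.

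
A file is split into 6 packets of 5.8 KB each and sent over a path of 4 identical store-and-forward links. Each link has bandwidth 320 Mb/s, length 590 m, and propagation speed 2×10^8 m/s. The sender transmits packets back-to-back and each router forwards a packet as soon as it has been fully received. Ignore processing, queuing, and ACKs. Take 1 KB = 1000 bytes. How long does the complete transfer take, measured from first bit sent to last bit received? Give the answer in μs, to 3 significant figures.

1320 μs

Per-hop transmission t_tx = L/R = 46400/320000000 = 145 μs.
Per-hop propagation t_prop = 590/200000000 = 2.95 μs.
Pipeline fill: first packet needs 4·t_tx to clear all hops; remaining 5 packets each add one t_tx.
Total = (4+6-1)·t_tx + 4·t_prop = 9·145 + 4·2.95 = 1320 μs.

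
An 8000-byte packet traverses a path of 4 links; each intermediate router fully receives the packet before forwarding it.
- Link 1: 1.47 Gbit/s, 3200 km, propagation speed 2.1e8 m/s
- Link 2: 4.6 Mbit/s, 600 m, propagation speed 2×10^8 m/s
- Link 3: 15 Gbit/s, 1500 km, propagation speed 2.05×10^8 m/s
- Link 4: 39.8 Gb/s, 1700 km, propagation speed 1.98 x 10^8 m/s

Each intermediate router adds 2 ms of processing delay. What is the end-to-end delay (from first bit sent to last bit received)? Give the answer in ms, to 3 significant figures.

51.1 ms

L = 8000 × 8 = 64000 bits.
Transmission delays (L/R per hop): 0.0435374, 13.913, 0.00426667, 0.00160804 ms; sum = 13.9625 ms.
Propagation delays (d/s per hop): 15.2381, 0.003, 7.31707, 8.58586 ms; sum = 31.144 ms.
Processing at 3 router(s): 3 × 2 ms = 6 ms.
End-to-end = 51.1 ms.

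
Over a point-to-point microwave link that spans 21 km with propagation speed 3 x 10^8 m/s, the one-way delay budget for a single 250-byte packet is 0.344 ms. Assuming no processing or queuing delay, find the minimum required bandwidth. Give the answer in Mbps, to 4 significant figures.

L = 2000 bits.
Propagation delay = 21000 / 300000000 = 0.07 ms.
Transmission budget = 0.344 − 0.07 = 0.274 ms.
R ≥ L / t_tx = 2000 bits / 0.000274 s = 7.299 Mbps.

7.299 Mbps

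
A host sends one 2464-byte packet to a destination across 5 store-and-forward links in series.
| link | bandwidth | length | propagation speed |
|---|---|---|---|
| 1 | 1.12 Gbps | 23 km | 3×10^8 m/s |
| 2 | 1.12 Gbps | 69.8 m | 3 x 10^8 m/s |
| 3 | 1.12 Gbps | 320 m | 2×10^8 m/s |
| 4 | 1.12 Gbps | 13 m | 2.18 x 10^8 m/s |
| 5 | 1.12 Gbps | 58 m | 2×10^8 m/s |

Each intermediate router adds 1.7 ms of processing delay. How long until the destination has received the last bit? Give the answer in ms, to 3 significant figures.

6.97 ms

L = 2464 × 8 = 19712 bits.
Transmission delay per hop = L/R = 19712/1120000000 = 0.0176 ms; 5 hops → 0.088 ms.
Propagation delays (d/s per hop): 0.0766667, 0.000232667, 0.0016, 5.9633e-05, 0.00029 ms; sum = 0.078849 ms.
Processing at 4 router(s): 4 × 1.7 ms = 6.8 ms.
End-to-end = 6.97 ms.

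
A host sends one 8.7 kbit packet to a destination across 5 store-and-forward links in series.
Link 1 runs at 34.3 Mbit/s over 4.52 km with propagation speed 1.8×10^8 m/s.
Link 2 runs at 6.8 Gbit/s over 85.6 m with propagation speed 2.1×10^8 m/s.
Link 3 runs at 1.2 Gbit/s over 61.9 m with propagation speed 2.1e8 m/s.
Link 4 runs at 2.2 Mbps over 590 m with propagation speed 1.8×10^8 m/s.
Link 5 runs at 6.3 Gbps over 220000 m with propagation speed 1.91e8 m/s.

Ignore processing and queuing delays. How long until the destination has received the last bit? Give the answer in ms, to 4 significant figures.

5.399 ms

L = 8700 bits.
Transmission delays (L/R per hop): 0.253644, 0.00127941, 0.00725, 3.95455, 0.00138095 ms; sum = 4.2181 ms.
Propagation delays (d/s per hop): 0.0251111, 0.000407619, 0.000294762, 0.00327778, 1.15183 ms; sum = 1.18092 ms.
End-to-end = 5.399 ms.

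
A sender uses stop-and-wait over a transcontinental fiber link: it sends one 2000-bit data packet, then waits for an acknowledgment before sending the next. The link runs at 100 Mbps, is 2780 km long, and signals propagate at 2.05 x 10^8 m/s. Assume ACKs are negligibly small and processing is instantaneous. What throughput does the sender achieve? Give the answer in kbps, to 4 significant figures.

73.69 kbps

t_tx = L/R = 2000/100000000 = 2e-05 s.
t_prop = 2780000/2.05e+08 = 0.013561 s; RTT = 0.027122 s.
Cycle = t_tx + RTT = 0.027142 s.
Throughput = L / cycle = 2000 / 0.027142 = 73.69 kbps.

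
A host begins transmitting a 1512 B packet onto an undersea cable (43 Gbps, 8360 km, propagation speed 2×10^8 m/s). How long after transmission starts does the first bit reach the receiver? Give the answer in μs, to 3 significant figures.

41800 μs

First bit experiences only propagation delay: d/s = 8360000/200000000 = 41800 μs.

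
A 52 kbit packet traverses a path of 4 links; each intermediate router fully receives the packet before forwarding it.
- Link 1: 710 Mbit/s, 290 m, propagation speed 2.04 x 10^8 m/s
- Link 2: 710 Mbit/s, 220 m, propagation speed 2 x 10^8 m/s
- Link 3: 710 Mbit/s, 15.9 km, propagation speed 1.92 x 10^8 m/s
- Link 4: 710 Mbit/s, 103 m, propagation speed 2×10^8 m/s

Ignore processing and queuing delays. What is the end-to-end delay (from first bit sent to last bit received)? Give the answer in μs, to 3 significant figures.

L = 52000 bits.
Transmission delay per hop = L/R = 52000/710000000 = 73.2394 μs; 4 hops → 292.958 μs.
Propagation delays (d/s per hop): 1.42157, 1.1, 82.8125, 0.515 μs; sum = 85.8491 μs.
End-to-end = 379 μs.

379 μs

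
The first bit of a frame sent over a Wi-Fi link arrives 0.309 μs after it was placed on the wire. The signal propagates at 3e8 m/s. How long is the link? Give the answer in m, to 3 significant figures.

d = s × t_prop = 300000000 × 3.09e-07 = 92.7 m.

92.7 m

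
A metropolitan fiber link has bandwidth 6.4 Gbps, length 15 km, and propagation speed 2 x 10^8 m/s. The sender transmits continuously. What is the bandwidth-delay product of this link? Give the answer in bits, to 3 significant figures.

480000 bits

Propagation delay = 15000 / 200000000 = 7.5e-05 s.
BDP = R × t_prop = 6400000000 × 7.5e-05 = 480000 bits.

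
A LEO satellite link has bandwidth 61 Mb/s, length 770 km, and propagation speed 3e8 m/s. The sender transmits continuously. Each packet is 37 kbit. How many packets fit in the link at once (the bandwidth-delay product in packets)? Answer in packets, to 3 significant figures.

Propagation delay = 770000 / 300000000 = 0.00256667 s.
BDP = R × t_prop = 61000000 × 0.00256667 = 156567 bits.
In packets of 37000 bits: 4.23 packets.

4.23 packets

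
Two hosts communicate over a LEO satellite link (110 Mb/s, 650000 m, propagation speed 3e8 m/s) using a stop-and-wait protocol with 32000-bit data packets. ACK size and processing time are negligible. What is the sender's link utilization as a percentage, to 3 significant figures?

6.29 %

t_tx = L/R = 32000/110000000 = 0.000290909 s.
t_prop = 650000/300000000 = 0.00216667 s; RTT = 0.00433333 s.
Cycle = t_tx + RTT = 0.00462424 s.
Utilization = t_tx / cycle = 0.000290909/0.00462424 = 6.29 %.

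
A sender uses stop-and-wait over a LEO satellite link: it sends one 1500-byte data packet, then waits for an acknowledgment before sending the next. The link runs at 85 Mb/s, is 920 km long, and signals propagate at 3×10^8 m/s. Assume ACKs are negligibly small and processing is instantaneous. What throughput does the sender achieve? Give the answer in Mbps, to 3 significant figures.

1.91 Mbps

t_tx = L/R = 12000/85000000 = 0.000141176 s.
t_prop = 920000/300000000 = 0.00306667 s; RTT = 0.00613333 s.
Cycle = t_tx + RTT = 0.00627451 s.
Throughput = L / cycle = 12000 / 0.00627451 = 1.91 Mbps.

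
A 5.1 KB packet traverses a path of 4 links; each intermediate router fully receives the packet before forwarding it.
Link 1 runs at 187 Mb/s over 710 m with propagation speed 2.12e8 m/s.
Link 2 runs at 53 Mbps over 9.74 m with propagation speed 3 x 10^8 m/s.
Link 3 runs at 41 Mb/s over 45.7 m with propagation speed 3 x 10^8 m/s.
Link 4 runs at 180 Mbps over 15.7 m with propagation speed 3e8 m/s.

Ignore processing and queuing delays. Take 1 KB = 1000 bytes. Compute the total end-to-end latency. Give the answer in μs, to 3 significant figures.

L = 40800 bits.
Transmission delays (L/R per hop): 218.182, 769.811, 995.122, 226.667 μs; sum = 2209.78 μs.
Propagation delays (d/s per hop): 3.34906, 0.0324667, 0.152333, 0.0523333 μs; sum = 3.58619 μs.
End-to-end = 2210 μs.

2210 μs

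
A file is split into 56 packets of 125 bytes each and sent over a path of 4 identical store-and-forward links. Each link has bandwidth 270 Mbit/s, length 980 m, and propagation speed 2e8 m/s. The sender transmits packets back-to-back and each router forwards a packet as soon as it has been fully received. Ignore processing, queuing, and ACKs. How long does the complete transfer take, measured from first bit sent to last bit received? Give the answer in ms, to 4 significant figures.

0.2381 ms

Per-hop transmission t_tx = L/R = 1000/270000000 = 0.0037037 ms.
Per-hop propagation t_prop = 980/200000000 = 0.0049 ms.
Pipeline fill: first packet needs 4·t_tx to clear all hops; remaining 55 packets each add one t_tx.
Total = (4+56-1)·t_tx + 4·t_prop = 59·0.0037037 + 4·0.0049 = 0.2381 ms.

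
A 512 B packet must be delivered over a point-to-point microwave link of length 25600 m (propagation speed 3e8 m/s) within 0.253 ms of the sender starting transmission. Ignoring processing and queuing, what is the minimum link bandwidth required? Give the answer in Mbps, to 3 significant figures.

L = 4096 bits.
Propagation delay = 25600 / 300000000 = 0.0853333 ms.
Transmission budget = 0.253 − 0.0853333 = 0.167667 ms.
R ≥ L / t_tx = 4096 bits / 0.000167667 s = 24.4 Mbps.

24.4 Mbps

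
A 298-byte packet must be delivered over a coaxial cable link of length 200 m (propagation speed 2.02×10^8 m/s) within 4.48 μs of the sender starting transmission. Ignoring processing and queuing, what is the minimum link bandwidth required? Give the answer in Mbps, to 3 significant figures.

L = 2384 bits.
Propagation delay = 200 / 202000000 = 0.990099 μs.
Transmission budget = 4.48 − 0.990099 = 3.4899 μs.
R ≥ L / t_tx = 2384 bits / 3.4899e-06 s = 683 Mbps.

683 Mbps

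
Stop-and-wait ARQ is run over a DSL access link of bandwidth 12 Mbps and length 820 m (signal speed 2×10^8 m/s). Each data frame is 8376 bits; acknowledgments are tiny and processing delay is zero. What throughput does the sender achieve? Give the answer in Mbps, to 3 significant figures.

11.9 Mbps

t_tx = L/R = 8376/12000000 = 0.000698 s.
t_prop = 820/200000000 = 4.1e-06 s; RTT = 8.2e-06 s.
Cycle = t_tx + RTT = 0.0007062 s.
Throughput = L / cycle = 8376 / 0.0007062 = 11.9 Mbps.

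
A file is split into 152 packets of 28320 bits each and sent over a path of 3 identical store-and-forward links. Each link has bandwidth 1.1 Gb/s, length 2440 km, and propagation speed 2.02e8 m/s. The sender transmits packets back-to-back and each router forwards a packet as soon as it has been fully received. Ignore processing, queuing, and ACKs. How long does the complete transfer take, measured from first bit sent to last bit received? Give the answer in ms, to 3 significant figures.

40.2 ms

Per-hop transmission t_tx = L/R = 28320/1100000000 = 0.0257455 ms.
Per-hop propagation t_prop = 2440000/202000000 = 12.0792 ms.
Pipeline fill: first packet needs 3·t_tx to clear all hops; remaining 151 packets each add one t_tx.
Total = (3+152-1)·t_tx + 3·t_prop = 154·0.0257455 + 3·12.0792 = 40.2 ms.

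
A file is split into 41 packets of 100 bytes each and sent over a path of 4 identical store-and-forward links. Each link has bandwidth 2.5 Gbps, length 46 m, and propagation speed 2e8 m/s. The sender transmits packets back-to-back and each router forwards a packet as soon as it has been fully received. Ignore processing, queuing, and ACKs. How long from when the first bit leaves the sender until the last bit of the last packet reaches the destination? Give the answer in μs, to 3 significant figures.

Per-hop transmission t_tx = L/R = 800/2500000000 = 0.32 μs.
Per-hop propagation t_prop = 46/200000000 = 0.23 μs.
Pipeline fill: first packet needs 4·t_tx to clear all hops; remaining 40 packets each add one t_tx.
Total = (4+41-1)·t_tx + 4·t_prop = 44·0.32 + 4·0.23 = 15.0 μs.

15.0 μs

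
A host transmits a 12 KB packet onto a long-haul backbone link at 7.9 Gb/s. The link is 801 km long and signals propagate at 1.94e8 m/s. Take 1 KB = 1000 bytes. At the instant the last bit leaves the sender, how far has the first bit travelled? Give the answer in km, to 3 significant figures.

2.36 km

t_tx = L/R = 96000/7900000000 = 1.21519e-05 s.
Distance = s × t_tx = 194000000 × 1.21519e-05 = 2.36 km.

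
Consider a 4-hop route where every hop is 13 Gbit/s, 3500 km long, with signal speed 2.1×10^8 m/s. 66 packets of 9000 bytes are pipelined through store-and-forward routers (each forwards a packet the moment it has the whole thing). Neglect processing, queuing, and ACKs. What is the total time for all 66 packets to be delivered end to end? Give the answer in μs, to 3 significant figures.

67000 μs

Per-hop transmission t_tx = L/R = 72000/13000000000 = 5.53846 μs.
Per-hop propagation t_prop = 3500000/210000000 = 16666.7 μs.
Pipeline fill: first packet needs 4·t_tx to clear all hops; remaining 65 packets each add one t_tx.
Total = (4+66-1)·t_tx + 4·t_prop = 69·5.53846 + 4·16666.7 = 67000 μs.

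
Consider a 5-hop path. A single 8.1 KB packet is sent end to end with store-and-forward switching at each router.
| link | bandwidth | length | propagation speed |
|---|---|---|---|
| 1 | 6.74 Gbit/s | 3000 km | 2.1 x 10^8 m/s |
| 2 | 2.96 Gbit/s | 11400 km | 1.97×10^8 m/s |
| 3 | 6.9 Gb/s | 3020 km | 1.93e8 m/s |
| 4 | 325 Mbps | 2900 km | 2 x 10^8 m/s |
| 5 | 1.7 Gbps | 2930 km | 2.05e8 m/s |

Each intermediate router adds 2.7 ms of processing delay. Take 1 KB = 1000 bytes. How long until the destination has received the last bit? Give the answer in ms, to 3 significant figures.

L = 64800 bits.
Transmission delays (L/R per hop): 0.00961424, 0.0218919, 0.0093913, 0.199385, 0.0381176 ms; sum = 0.2784 ms.
Propagation delays (d/s per hop): 14.2857, 57.868, 15.6477, 14.5, 14.2927 ms; sum = 116.594 ms.
Processing at 4 router(s): 4 × 2.7 ms = 10.8 ms.
End-to-end = 128 ms.

128 ms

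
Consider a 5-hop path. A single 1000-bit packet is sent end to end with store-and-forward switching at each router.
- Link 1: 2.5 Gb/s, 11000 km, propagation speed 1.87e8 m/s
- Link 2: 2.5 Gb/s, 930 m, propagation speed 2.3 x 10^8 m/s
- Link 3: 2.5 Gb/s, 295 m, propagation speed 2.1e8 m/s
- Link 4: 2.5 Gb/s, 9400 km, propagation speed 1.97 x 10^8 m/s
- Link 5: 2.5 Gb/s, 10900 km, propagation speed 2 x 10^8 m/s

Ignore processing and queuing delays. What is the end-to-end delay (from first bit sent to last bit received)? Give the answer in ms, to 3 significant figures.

Transmission delay per hop = L/R = 1000/2500000000 = 0.0004 ms; 5 hops → 0.002 ms.
Propagation delays (d/s per hop): 58.8235, 0.00404348, 0.00140476, 47.7157, 54.5 ms; sum = 161.045 ms.
End-to-end = 161 ms.

161 ms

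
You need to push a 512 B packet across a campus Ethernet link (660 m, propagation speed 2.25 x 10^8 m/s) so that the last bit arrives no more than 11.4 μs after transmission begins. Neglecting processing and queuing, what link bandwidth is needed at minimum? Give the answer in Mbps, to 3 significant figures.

484 Mbps

L = 4096 bits.
Propagation delay = 660 / 225000000 = 2.93333 μs.
Transmission budget = 11.4 − 2.93333 = 8.46667 μs.
R ≥ L / t_tx = 4096 bits / 8.46667e-06 s = 484 Mbps.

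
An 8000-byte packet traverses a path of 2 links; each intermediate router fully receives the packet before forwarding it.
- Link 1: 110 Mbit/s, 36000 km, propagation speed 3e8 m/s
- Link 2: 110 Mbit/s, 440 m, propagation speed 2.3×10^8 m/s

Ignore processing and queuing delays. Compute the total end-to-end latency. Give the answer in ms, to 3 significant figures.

L = 8000 × 8 = 64000 bits.
Transmission delay per hop = L/R = 64000/110000000 = 0.581818 ms; 2 hops → 1.16364 ms.
Propagation delays (d/s per hop): 120, 0.00191304 ms; sum = 120.002 ms.
End-to-end = 121 ms.

121 ms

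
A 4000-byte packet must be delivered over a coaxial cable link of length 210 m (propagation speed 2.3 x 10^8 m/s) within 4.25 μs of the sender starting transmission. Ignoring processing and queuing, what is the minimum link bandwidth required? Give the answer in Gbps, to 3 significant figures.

L = 32000 bits.
Propagation delay = 210 / 2.3e+08 = 0.913043 μs.
Transmission budget = 4.25 − 0.913043 = 3.33696 μs.
R ≥ L / t_tx = 32000 bits / 3.33696e-06 s = 9.59 Gbps.

9.59 Gbps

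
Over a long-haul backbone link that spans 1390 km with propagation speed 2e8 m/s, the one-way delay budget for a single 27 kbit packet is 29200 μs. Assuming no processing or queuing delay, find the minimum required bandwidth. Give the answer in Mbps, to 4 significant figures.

Propagation delay = 1390000 / 200000000 = 6950 μs.
Transmission budget = 29200 − 6950 = 22250 μs.
R ≥ L / t_tx = 27000 bits / 0.02225 s = 1.213 Mbps.

1.213 Mbps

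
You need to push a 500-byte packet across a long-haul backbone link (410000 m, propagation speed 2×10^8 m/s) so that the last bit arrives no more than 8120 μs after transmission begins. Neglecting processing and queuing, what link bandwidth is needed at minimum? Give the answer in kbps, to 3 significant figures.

659 kbps

L = 4000 bits.
Propagation delay = 410000 / 200000000 = 2050 μs.
Transmission budget = 8120 − 2050 = 6070 μs.
R ≥ L / t_tx = 4000 bits / 0.00607 s = 659 kbps.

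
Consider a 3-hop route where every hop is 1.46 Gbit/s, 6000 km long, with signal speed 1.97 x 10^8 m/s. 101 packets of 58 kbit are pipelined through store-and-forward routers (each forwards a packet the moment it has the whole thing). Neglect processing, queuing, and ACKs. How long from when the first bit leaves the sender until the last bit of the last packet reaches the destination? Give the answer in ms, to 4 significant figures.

Per-hop transmission t_tx = L/R = 58000/1460000000 = 0.039726 ms.
Per-hop propagation t_prop = 6000000/197000000 = 30.4569 ms.
Pipeline fill: first packet needs 3·t_tx to clear all hops; remaining 100 packets each add one t_tx.
Total = (3+101-1)·t_tx + 3·t_prop = 103·0.039726 + 3·30.4569 = 95.46 ms.

95.46 ms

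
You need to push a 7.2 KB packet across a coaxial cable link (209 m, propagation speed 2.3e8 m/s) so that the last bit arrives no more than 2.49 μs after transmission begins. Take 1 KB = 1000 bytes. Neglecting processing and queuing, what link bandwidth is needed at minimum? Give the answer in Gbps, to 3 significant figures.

36.4 Gbps

L = 57600 bits.
Propagation delay = 209 / 2.3e+08 = 0.908696 μs.
Transmission budget = 2.49 − 0.908696 = 1.5813 μs.
R ≥ L / t_tx = 57600 bits / 1.5813e-06 s = 36.4 Gbps.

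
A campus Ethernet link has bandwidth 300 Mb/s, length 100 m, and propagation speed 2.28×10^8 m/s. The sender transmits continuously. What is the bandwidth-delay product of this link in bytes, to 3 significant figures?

16.4 bytes

Propagation delay = 100 / 2.28e+08 = 4.38596e-07 s.
BDP = R × t_prop = 300000000 × 4.38596e-07 = 131.579 bits.
In bytes: 131.579/8 = 16.4 bytes.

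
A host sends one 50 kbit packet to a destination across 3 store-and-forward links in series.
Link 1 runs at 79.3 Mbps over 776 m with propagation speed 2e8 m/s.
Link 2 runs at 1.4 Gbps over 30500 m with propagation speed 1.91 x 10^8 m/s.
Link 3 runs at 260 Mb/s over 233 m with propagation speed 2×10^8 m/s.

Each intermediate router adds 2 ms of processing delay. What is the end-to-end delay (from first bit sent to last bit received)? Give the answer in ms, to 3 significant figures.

5.02 ms

L = 50000 bits.
Transmission delays (L/R per hop): 0.630517, 0.0357143, 0.192308 ms; sum = 0.858539 ms.
Propagation delays (d/s per hop): 0.00388, 0.159686, 0.001165 ms; sum = 0.164731 ms.
Processing at 2 router(s): 2 × 2 ms = 4 ms.
End-to-end = 5.02 ms.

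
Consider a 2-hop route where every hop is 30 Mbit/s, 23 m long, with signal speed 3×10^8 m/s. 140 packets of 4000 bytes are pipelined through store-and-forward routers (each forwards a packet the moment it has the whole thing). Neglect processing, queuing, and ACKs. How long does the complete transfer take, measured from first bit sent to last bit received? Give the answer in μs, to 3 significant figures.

150000 μs

Per-hop transmission t_tx = L/R = 32000/30000000 = 1066.67 μs.
Per-hop propagation t_prop = 23/300000000 = 0.0766667 μs.
Pipeline fill: first packet needs 2·t_tx to clear all hops; remaining 139 packets each add one t_tx.
Total = (2+140-1)·t_tx + 2·t_prop = 141·1066.67 + 2·0.0766667 = 150000 μs.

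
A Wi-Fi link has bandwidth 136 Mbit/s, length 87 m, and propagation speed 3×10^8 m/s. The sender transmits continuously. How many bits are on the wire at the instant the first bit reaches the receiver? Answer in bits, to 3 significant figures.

39.4 bits

Propagation delay = 87 / 300000000 = 2.9e-07 s.
BDP = R × t_prop = 136000000 × 2.9e-07 = 39.44 bits.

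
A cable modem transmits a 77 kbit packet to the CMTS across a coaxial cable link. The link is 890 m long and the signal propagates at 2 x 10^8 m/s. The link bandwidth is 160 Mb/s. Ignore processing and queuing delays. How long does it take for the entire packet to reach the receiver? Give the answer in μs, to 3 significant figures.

486 μs

L = 77000 bits.
Transmission delay = L/R = 77000 / 160000000 = 481.25 μs.
Propagation delay = d/s = 890 m / 200000000 m/s = 4.45 μs.
Total = 486 μs.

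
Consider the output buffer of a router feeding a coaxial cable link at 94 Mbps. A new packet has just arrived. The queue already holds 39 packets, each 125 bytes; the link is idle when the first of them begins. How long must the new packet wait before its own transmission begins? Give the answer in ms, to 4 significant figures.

0.4149 ms

Each queued packet: L/R = 1000/94000000 = 0.0106383 ms.
39 queued → 0.414894 ms.
Queuing delay = 0.4149 ms.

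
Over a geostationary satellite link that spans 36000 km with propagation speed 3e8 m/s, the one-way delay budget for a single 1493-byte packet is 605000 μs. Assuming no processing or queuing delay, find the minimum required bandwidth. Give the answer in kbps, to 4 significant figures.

24.63 kbps

L = 11944 bits.
Propagation delay = 36000000 / 300000000 = 120000 μs.
Transmission budget = 605000 − 120000 = 485000 μs.
R ≥ L / t_tx = 11944 bits / 0.485 s = 24.63 kbps.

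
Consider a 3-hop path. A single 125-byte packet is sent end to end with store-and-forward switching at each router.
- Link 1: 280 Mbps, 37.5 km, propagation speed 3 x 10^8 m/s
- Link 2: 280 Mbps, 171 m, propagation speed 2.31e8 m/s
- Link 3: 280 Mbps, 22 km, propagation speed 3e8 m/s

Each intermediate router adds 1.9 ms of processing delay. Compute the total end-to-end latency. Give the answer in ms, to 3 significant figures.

L = 125 × 8 = 1000 bits.
Transmission delay per hop = L/R = 1000/280000000 = 0.00357143 ms; 3 hops → 0.0107143 ms.
Propagation delays (d/s per hop): 0.125, 0.00074026, 0.0733333 ms; sum = 0.199074 ms.
Processing at 2 router(s): 2 × 1.9 ms = 3.8 ms.
End-to-end = 4.01 ms.

4.01 ms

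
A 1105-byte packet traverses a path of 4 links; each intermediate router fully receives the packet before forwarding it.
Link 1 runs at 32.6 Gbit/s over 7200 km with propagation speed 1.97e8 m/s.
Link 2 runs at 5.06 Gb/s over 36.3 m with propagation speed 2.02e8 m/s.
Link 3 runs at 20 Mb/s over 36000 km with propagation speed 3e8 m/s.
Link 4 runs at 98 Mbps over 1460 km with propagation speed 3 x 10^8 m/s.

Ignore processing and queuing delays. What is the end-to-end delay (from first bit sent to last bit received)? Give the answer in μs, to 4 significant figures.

161900 μs

L = 1105 × 8 = 8840 bits.
Transmission delays (L/R per hop): 0.271166, 1.74704, 442, 90.2041 μs; sum = 534.222 μs.
Propagation delays (d/s per hop): 36548.2, 0.179703, 120000, 4866.67 μs; sum = 161415 μs.
End-to-end = 161900 μs.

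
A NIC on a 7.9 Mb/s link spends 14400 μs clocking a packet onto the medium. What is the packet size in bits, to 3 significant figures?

114000 bits

L = R × t_tx = 7900000 b/s × 0.0144 s = 113760 bits.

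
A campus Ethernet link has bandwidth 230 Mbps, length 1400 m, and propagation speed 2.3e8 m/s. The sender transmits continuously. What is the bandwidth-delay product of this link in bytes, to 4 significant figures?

175.0 bytes

Propagation delay = 1400 / 2.3e+08 = 6.08696e-06 s.
BDP = R × t_prop = 230000000 × 6.08696e-06 = 1400 bits.
In bytes: 1400/8 = 175.0 bytes.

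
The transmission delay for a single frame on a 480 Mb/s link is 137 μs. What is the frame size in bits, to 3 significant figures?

L = R × t_tx = 480000000 b/s × 0.000137 s = 65760 bits.

65800 bits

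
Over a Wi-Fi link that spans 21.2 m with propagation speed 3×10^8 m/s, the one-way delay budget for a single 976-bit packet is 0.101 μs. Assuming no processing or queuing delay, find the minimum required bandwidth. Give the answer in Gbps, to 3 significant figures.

32.2 Gbps

Propagation delay = 21.2 / 300000000 = 0.0706667 μs.
Transmission budget = 0.101 − 0.0706667 = 0.0303333 μs.
R ≥ L / t_tx = 976 bits / 3.03333e-08 s = 32.2 Gbps.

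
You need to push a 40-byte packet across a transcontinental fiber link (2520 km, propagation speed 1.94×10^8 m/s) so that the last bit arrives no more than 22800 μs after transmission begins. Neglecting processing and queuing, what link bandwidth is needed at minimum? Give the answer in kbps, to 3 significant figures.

L = 320 bits.
Propagation delay = 2520000 / 194000000 = 12989.7 μs.
Transmission budget = 22800 − 12989.7 = 9810.31 μs.
R ≥ L / t_tx = 320 bits / 0.00981031 s = 32.6 kbps.

32.6 kbps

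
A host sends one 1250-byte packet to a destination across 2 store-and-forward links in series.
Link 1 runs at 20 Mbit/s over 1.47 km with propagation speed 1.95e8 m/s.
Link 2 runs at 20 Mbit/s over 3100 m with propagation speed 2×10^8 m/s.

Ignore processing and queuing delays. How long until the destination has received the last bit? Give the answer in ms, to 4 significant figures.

L = 1250 × 8 = 10000 bits.
Transmission delay per hop = L/R = 10000/20000000 = 0.5 ms; 2 hops → 1 ms.
Propagation delays (d/s per hop): 0.00753846, 0.0155 ms; sum = 0.0230385 ms.
End-to-end = 1.023 ms.

1.023 ms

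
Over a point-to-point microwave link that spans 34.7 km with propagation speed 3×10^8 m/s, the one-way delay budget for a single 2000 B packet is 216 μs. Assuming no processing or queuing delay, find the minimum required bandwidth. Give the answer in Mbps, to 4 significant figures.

L = 16000 bits.
Propagation delay = 34700 / 300000000 = 115.667 μs.
Transmission budget = 216 − 115.667 = 100.333 μs.
R ≥ L / t_tx = 16000 bits / 0.000100333 s = 159.5 Mbps.

159.5 Mbps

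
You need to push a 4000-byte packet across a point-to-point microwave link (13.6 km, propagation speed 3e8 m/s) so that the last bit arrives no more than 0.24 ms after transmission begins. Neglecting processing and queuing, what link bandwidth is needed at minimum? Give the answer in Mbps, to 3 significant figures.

164 Mbps

L = 32000 bits.
Propagation delay = 13600 / 300000000 = 0.0453333 ms.
Transmission budget = 0.24 − 0.0453333 = 0.194667 ms.
R ≥ L / t_tx = 32000 bits / 0.000194667 s = 164 Mbps.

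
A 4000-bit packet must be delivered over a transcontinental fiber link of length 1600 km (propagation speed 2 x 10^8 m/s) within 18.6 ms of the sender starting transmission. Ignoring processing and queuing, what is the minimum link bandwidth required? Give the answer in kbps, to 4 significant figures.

377.4 kbps

Propagation delay = 1600000 / 200000000 = 8 ms.
Transmission budget = 18.6 − 8 = 10.6 ms.
R ≥ L / t_tx = 4000 bits / 0.0106 s = 377.4 kbps.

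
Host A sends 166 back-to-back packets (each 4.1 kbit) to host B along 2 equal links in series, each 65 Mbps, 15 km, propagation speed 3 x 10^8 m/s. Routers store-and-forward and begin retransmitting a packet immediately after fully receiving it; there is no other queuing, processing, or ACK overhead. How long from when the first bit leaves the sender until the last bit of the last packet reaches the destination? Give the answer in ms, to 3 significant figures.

10.6 ms

Per-hop transmission t_tx = L/R = 4100/65000000 = 0.0630769 ms.
Per-hop propagation t_prop = 15000/300000000 = 0.05 ms.
Pipeline fill: first packet needs 2·t_tx to clear all hops; remaining 165 packets each add one t_tx.
Total = (2+166-1)·t_tx + 2·t_prop = 167·0.0630769 + 2·0.05 = 10.6 ms.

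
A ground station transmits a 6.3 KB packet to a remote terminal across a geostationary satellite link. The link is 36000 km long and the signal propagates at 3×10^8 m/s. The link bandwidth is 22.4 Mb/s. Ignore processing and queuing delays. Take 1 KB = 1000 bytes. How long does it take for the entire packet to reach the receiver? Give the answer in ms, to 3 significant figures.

122 ms

L = 50400 bits.
Transmission delay = L/R = 50400 / 22400000 = 2.25 ms.
Propagation delay = d/s = 36000000 m / 300000000 m/s = 120 ms.
Total = 122 ms.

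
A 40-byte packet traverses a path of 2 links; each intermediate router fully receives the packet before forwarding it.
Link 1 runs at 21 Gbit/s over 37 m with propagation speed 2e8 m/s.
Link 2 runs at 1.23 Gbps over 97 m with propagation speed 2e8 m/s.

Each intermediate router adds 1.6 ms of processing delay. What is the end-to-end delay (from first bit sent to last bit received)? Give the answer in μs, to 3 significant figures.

L = 40 × 8 = 320 bits.
Transmission delays (L/R per hop): 0.0152381, 0.260163 μs; sum = 0.275401 μs.
Propagation delays (d/s per hop): 0.185, 0.485 μs; sum = 0.67 μs.
Processing at 1 router(s): 1 × 1.6 ms = 1600 μs.
End-to-end = 1600 μs.

1600 μs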